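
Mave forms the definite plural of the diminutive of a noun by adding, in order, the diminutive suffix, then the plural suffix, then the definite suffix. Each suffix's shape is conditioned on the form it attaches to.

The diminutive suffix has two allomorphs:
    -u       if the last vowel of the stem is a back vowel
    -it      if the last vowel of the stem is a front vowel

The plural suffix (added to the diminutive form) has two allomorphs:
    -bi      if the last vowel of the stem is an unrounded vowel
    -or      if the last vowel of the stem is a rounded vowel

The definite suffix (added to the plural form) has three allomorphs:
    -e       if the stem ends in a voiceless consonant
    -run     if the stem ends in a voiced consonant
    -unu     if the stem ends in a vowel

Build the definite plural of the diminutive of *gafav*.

*gafav* — last vowel /a/ (a back vowel) → -u → *gafavu*.
The diminutive form *gafavu*: last vowel = /u/, a rounded vowel → -or → *gafavuor*.
The plural form *gafavuor*: final sound = /r/, a voiced consonant → -run → *gafavuorrun*.

gafavuorrun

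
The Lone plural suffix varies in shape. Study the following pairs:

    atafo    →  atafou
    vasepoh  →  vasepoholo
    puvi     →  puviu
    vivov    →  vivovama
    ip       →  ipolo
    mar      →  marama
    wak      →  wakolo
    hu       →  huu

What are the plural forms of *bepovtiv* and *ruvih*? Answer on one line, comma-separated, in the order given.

bepovtivama, ruviholo

The pattern is voicing of the final sound: -olo when the stem ends in a voiceless consonant (*vasepoh*, *ip*, *wak*); -ama when the stem ends in a voiced consonant (*vivov*, *mar*); -u when the stem ends in a vowel (*atafo*, *puvi*, *hu*).
Since the final sound of *bepovtiv* is /v/ (a voiced consonant), it takes -ama, giving *bepovtivama*.
The final sound of *ruvih* is /h/, which is a voiceless consonant, so the suffix is -olo, giving *ruviholo*.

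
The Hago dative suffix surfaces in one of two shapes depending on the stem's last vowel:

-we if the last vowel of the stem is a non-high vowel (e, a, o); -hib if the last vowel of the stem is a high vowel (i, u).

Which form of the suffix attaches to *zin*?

-hib

*zin*: last vowel = /i/, a high vowel → -hib.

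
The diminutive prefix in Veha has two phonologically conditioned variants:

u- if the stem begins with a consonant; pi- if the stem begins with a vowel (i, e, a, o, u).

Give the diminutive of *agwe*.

*agwe*: first sound = /a/, a vowel → pi- → *piagwe*.

piagwe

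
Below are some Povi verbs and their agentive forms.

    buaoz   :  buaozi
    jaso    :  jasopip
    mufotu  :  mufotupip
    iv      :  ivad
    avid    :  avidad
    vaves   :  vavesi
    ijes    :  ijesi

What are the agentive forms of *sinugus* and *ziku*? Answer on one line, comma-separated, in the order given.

sinugusi, zikupip

The suffix is conditioned by the final sound: -i when the stem ends in a sibilant (*buaoz*, *vaves*, *ijes*); -ad when the stem ends in a non-sibilant consonant (*iv*, *avid*); -pip when the stem ends in a vowel (*jaso*, *mufotu*).
Since the final sound of *sinugus* is /s/ (a sibilant), it takes -i, giving *sinugusi*.
*ziku*: final sound = /u/, a vowel → -pip → *zikupip*.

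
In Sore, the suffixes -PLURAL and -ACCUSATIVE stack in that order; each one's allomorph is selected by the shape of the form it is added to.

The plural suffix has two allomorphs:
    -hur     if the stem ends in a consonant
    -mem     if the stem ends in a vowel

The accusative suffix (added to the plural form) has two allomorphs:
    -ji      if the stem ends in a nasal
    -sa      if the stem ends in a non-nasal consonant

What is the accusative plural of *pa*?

pamemji

Since the final sound of *pa* is /a/ (a vowel), it takes -mem, giving *pamem*.
The plural form *pamem* — final consonant /m/ (a nasal) → -ji → *pamemji*.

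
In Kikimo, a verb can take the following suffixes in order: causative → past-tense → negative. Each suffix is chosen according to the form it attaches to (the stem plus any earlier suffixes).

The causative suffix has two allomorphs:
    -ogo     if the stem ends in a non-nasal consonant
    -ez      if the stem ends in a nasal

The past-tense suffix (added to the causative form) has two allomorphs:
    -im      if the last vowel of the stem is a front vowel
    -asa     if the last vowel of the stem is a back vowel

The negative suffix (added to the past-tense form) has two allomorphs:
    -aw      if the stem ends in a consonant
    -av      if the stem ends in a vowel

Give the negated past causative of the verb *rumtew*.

*rumtew*: final consonant = /w/, non-nasal → -ogo → *rumtewogo*.
The causative form *rumtewogo*: last vowel = /o/, a back vowel → -asa → *rumtewogoasa*.
The past-tense form *rumtewogoasa*: final sound = /a/, a vowel → -av → *rumtewogoasaav*.

rumtewogoasaav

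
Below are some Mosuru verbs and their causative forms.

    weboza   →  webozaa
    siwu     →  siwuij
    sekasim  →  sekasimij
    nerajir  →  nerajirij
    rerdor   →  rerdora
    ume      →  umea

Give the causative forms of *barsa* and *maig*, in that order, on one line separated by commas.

Looking at the last vowel of each stem: -ij when the last vowel of the stem is a high vowel (*siwu*, *sekasim*, *nerajir*); -a when the last vowel of the stem is a non-high vowel (*weboza*, *rerdor*, *ume*).
*barsa* — last vowel /a/ (a non-high vowel) → -a → *barsaa*.
*maig* — last vowel /i/ (a high vowel) → -ij → *maigij*.

barsaa, maigij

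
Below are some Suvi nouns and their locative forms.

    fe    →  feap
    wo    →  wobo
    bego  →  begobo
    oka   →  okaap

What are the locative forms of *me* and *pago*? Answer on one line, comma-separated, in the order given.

meap, pagobo

The alternation tracks the last vowel of the stem — -bo when the last vowel of the stem is a rounded vowel (*wo*, *bego*); -ap when the last vowel of the stem is an unrounded vowel (*fe*, *oka*).
*me*: last vowel = /e/, an unrounded vowel → -ap → *meap*.
The last vowel of *pago* is /o/, which is a rounded vowel, so the suffix is -bo, giving *pagobo*.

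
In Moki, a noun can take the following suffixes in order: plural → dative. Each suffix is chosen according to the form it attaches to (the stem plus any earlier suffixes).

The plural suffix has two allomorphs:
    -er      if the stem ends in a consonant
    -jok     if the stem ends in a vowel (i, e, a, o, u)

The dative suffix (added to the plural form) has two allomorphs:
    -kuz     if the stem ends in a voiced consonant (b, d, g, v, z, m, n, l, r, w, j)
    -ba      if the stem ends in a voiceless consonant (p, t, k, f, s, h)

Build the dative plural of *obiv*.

obiverkuz

*obiv* — final sound /v/ (a consonant) → -er → *obiver*.
The final consonant of the plural form *obiver* is /r/, which is voiced, so the dative suffix is -kuz, giving *obiverkuz*.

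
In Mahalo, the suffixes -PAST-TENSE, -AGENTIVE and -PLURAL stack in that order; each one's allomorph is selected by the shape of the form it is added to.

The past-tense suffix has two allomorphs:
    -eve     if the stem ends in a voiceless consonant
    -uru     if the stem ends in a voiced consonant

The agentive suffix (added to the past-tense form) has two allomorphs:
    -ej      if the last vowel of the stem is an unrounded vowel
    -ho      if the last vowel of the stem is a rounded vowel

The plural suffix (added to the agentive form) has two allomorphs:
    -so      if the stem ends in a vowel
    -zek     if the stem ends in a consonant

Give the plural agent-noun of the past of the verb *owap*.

owapeveejzek

*owap* — final consonant /p/ (voiceless) → -eve → *owapeve*.
Since the last vowel of the past-tense form *owapeve* is /e/ (an unrounded vowel), it takes -ej, giving *owapeveej*.
Since the final sound of the agentive form *owapeveej* is /j/ (a consonant), it takes -zek, giving *owapeveejzek*.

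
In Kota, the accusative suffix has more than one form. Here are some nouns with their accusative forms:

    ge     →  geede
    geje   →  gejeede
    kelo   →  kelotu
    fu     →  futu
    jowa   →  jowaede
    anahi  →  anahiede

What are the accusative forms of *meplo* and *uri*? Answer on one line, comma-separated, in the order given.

meplotu, uriede

Looking at the last vowel of each stem: -tu when the last vowel of the stem is a rounded vowel (*kelo*, *fu*); -ede when the last vowel of the stem is an unrounded vowel (*ge*, *geje*, *jowa*, *anahi*).
Since the last vowel of *meplo* is /o/ (a rounded vowel), it takes -tu, giving *meplotu*.
Since the last vowel of *uri* is /i/ (an unrounded vowel), it takes -ede, giving *uriede*.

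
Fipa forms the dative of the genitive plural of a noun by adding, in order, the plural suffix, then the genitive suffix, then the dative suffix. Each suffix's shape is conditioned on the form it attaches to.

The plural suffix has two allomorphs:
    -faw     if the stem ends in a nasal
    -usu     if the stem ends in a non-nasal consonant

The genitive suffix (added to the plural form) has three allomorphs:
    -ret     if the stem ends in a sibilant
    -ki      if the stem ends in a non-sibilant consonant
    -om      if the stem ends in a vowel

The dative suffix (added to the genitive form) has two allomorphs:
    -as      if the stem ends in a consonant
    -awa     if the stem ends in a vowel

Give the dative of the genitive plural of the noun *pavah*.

pavahusuomas

*pavah*: final consonant = /h/, non-nasal → -usu → *pavahusu*.
The plural form *pavahusu* — final sound /u/ (a vowel) → -om → *pavahusuom*.
The genitive form *pavahusuom*: final sound = /m/, a consonant → -as → *pavahusuomas*.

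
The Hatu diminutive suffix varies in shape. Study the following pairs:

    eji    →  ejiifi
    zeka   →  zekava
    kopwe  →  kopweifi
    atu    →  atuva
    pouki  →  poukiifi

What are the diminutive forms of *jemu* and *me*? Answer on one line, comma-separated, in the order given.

The suffix is conditioned by the last vowel: -ifi when the last vowel of the stem is a front vowel (*eji*, *kopwe*, *pouki*); -va when the last vowel of the stem is a back vowel (*zeka*, *atu*).
Since the last vowel of *jemu* is /u/ (a back vowel), it takes -va, giving *jemuva*.
Since the last vowel of *me* is /e/ (a front vowel), it takes -ifi, giving *meifi*.

jemuva, meifi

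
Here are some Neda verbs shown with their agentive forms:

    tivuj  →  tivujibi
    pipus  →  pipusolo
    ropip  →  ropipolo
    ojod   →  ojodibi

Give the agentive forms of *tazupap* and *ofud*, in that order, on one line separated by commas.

The pattern is voicing of the final consonant: -olo when the stem ends in a voiceless consonant (*pipus*, *ropip*); -ibi when the stem ends in a voiced consonant (*tivuj*, *ojod*).
The final consonant of *tazupap* is /p/, which is voiceless, so the suffix is -olo, giving *tazupapolo*.
Since the final consonant of *ofud* is /d/ (voiced), it takes -ibi, giving *ofudibi*.

tazupapolo, ofudibi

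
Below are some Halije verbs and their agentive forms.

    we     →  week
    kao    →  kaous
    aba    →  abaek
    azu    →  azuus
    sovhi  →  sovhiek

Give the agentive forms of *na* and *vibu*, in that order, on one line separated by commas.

Looking at the last vowel of each stem: -us when the last vowel of the stem is a rounded vowel (*kao*, *azu*); -ek when the last vowel of the stem is an unrounded vowel (*we*, *aba*, *sovhi*).
Since the last vowel of *na* is /a/ (an unrounded vowel), it takes -ek, giving *naek*.
*vibu* — last vowel /u/ (a rounded vowel) → -us → *vibuus*.

naek, vibuus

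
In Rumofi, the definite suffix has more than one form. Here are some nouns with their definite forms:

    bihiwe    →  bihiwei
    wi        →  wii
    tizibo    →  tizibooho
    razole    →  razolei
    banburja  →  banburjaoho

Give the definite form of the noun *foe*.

foei

The alternation tracks the last vowel of the stem — -i when the last vowel of the stem is a front vowel (*bihiwe*, *wi*, *razole*); -oho when the last vowel of the stem is a back vowel (*tizibo*, *banburja*).
*foe*: last vowel = /e/, a front vowel → -i → *foei*.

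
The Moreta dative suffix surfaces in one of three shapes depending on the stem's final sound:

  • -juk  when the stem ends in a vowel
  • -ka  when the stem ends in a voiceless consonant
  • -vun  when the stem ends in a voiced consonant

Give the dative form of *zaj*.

zajvun

The final sound of *zaj* is /j/, which is a voiced consonant, so the suffix is -vun, giving *zajvun*.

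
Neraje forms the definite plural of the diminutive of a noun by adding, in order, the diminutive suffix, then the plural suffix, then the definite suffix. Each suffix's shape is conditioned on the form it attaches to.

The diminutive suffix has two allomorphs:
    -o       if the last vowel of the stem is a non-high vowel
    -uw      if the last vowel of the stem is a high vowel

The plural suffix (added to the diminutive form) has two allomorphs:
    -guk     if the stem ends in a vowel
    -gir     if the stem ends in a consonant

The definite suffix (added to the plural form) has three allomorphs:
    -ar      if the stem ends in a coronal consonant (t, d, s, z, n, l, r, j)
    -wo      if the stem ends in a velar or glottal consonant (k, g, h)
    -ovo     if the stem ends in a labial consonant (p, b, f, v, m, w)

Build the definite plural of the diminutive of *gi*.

*gi*: last vowel = /i/, a high vowel → -uw → *giuw*.
Since the final sound of the diminutive form *giuw* is /w/ (a consonant), it takes -gir, giving *giuwgir*.
The plural form *giuwgir* — final consonant /r/ (coronal) → -ar → *giuwgirar*.

giuwgirar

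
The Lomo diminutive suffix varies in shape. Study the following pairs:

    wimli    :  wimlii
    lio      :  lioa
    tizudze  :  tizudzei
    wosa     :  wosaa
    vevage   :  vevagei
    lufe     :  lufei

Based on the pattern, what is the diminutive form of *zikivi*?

Looking at the last vowel of each stem: -i when the last vowel of the stem is a front vowel (*wimli*, *tizudze*, *vevage*, *lufe*); -a when the last vowel of the stem is a back vowel (*lio*, *wosa*).
Since the last vowel of *zikivi* is /i/ (a front vowel), it takes -i, giving *zikivii*.

zikivii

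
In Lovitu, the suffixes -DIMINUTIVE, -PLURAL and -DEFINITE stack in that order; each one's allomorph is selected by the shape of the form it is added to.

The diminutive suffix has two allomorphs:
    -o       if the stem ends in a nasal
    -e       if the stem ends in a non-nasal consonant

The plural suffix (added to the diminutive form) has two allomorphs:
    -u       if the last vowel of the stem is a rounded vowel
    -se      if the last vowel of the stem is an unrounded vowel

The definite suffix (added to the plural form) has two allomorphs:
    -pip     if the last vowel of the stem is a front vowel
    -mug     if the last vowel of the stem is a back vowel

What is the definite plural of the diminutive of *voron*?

voronoumug

The final consonant of *voron* is /n/, which is a nasal, so the diminutive suffix is -o, giving *vorono*.
The last vowel of the diminutive form *vorono* is /o/, which is a rounded vowel, so the plural suffix is -u, giving *voronou*.
The plural form *voronou* — last vowel /u/ (a back vowel) → -mug → *voronoumug*.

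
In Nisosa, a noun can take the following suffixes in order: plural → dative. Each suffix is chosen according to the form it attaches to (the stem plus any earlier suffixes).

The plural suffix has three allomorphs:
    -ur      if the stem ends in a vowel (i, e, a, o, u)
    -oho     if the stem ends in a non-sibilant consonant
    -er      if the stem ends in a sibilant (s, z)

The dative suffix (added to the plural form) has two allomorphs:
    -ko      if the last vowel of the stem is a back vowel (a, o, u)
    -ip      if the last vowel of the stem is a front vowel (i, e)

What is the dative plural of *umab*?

Since the final sound of *umab* is /b/ (a non-sibilant consonant), it takes -oho, giving *umaboho*.
Since the last vowel of the plural form *umaboho* is /o/ (a back vowel), it takes -ko, giving *umabohoko*.

umabohoko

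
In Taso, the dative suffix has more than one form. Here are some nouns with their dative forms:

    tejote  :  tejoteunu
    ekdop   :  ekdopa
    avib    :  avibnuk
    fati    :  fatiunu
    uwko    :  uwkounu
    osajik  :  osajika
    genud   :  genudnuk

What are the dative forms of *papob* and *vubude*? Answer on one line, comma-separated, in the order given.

The suffix is conditioned by the final sound: -a when the stem ends in a voiceless consonant (*ekdop*, *osajik*); -nuk when the stem ends in a voiced consonant (*avib*, *genud*); -unu when the stem ends in a vowel (*tejote*, *fati*, *uwko*).
*papob*: final sound = /b/, a voiced consonant → -nuk → *papobnuk*.
Since the final sound of *vubude* is /e/ (a vowel), it takes -unu, giving *vubudeunu*.

papobnuk, vubudeunu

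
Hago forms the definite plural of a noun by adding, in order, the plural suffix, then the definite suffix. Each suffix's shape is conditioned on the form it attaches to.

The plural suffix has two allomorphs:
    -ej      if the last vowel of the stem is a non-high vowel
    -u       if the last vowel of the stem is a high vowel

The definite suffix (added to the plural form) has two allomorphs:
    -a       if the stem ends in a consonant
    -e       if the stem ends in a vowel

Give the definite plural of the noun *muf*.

mufue

*muf* — last vowel /u/ (a high vowel) → -u → *mufu*.
The final sound of the plural form *mufu* is /u/, which is a vowel, so the definite suffix is -e, giving *mufue*.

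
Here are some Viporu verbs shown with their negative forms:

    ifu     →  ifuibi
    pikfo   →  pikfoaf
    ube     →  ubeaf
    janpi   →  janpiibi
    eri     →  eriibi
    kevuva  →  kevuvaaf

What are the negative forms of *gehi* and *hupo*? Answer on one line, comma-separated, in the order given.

The alternation tracks the last vowel of the stem — -ibi when the last vowel of the stem is a high vowel (*ifu*, *janpi*, *eri*); -af when the last vowel of the stem is a non-high vowel (*pikfo*, *ube*, *kevuva*).
The last vowel of *gehi* is /i/, which is a high vowel, so the suffix is -ibi, giving *gehiibi*.
The last vowel of *hupo* is /o/, which is a non-high vowel, so the suffix is -af, giving *hupoaf*.

gehiibi, hupoaf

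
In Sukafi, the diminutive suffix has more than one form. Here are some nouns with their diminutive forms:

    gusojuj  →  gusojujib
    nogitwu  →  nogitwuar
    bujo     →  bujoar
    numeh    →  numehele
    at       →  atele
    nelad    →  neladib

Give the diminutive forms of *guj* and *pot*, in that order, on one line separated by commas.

The suffix is conditioned by the final sound: -ele when the stem ends in a voiceless consonant (*numeh*, *at*); -ib when the stem ends in a voiced consonant (*gusojuj*, *nelad*); -ar when the stem ends in a vowel (*nogitwu*, *bujo*).
*guj* — final sound /j/ (a voiced consonant) → -ib → *gujib*.
*pot* — final sound /t/ (a voiceless consonant) → -ele → *potele*.

gujib, potele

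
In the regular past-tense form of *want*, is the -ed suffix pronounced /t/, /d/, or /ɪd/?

/ɪd/

The stem *want* ends in /t/ or /d/.
The -ed suffix is realized as /ɪd/ after /t, d/; as /t/ after other voiceless consonants; and as /d/ after other voiced sounds.
So -ed on *want* is pronounced /ɪd/.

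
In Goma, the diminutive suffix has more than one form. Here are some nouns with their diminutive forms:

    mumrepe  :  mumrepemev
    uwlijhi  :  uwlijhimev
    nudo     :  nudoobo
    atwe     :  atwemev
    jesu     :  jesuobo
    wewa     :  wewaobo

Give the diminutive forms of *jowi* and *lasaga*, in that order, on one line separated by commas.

jowimev, lasagaobo

The suffix is conditioned by the last vowel: -mev when the last vowel of the stem is a front vowel (*mumrepe*, *uwlijhi*, *atwe*); -obo when the last vowel of the stem is a back vowel (*nudo*, *jesu*, *wewa*).
The last vowel of *jowi* is /i/, which is a front vowel, so the suffix is -mev, giving *jowimev*.
Since the last vowel of *lasaga* is /a/ (a back vowel), it takes -obo, giving *lasagaobo*.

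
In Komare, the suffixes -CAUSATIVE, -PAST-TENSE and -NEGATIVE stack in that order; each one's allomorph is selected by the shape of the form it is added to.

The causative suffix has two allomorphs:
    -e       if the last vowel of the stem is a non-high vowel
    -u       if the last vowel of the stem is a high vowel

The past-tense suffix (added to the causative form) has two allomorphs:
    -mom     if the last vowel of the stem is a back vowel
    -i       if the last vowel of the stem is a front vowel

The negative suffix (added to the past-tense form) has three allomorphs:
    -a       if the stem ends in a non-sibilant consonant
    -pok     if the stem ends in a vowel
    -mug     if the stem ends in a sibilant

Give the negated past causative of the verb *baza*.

*baza* — last vowel /a/ (a non-high vowel) → -e → *bazae*.
The causative form *bazae* — last vowel /e/ (a front vowel) → -i → *bazaei*.
The past-tense form *bazaei*: final sound = /i/, a vowel → -pok → *bazaeipok*.

bazaeipok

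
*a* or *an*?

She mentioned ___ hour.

an

The indefinite article is chosen by the initial *sound* of the following word, not its spelling.
*hour* begins with the sound /aʊ/ (silent h) — a vowel sound.
So the article is *an*: She mentioned an hour.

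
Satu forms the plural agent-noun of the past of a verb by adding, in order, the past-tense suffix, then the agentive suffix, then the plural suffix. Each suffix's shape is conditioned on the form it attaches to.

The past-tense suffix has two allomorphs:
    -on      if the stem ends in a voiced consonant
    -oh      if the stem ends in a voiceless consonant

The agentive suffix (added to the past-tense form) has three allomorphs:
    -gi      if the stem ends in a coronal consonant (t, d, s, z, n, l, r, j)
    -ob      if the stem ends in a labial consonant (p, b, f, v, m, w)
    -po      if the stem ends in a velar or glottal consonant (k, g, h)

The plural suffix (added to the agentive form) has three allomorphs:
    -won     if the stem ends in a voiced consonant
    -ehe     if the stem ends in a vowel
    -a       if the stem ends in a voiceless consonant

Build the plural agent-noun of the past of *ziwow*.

ziwowongiehe

The final consonant of *ziwow* is /w/, which is voiced, so the past-tense suffix is -on, giving *ziwowon*.
The past-tense form *ziwowon* — final consonant /n/ (coronal) → -gi → *ziwowongi*.
The agentive form *ziwowongi*: final sound = /i/, a vowel → -ehe → *ziwowongiehe*.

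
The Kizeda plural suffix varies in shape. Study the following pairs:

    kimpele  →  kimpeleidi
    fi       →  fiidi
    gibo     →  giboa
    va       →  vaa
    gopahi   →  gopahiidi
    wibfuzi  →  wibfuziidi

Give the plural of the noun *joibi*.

The suffix is conditioned by the last vowel: -idi when the last vowel of the stem is a front vowel (*kimpele*, *fi*, *gopahi*, *wibfuzi*); -a when the last vowel of the stem is a back vowel (*gibo*, *va*).
The last vowel of *joibi* is /i/, which is a front vowel, so the suffix is -idi, giving *joibiidi*.

joibiidi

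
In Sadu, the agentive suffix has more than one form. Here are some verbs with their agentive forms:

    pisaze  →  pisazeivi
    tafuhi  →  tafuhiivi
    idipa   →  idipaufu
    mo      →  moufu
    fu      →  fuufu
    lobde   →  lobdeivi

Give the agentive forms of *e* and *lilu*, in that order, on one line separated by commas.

Looking at the last vowel of each stem: -ivi when the last vowel of the stem is a front vowel (*pisaze*, *tafuhi*, *lobde*); -ufu when the last vowel of the stem is a back vowel (*idipa*, *mo*, *fu*).
*e*: last vowel = /e/, a front vowel → -ivi → *eivi*.
Since the last vowel of *lilu* is /u/ (a back vowel), it takes -ufu, giving *liluufu*.

eivi, liluufu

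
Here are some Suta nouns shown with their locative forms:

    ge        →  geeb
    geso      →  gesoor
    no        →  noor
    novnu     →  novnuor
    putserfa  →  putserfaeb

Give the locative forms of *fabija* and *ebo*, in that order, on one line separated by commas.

fabijaeb, eboor

Looking at the last vowel of each stem: -or when the last vowel of the stem is a rounded vowel (*geso*, *no*, *novnu*); -eb when the last vowel of the stem is an unrounded vowel (*ge*, *putserfa*).
*fabija*: last vowel = /a/, an unrounded vowel → -eb → *fabijaeb*.
Since the last vowel of *ebo* is /o/ (a rounded vowel), it takes -or, giving *eboor*.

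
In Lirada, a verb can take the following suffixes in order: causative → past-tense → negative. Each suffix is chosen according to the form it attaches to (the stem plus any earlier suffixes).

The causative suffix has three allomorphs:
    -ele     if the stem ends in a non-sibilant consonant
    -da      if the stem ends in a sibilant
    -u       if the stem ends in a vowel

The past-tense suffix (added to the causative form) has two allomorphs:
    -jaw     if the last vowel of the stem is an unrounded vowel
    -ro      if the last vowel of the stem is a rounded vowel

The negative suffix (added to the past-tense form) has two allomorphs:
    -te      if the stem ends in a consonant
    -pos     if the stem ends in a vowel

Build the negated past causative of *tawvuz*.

tawvuzdajawte

*tawvuz*: final sound = /z/, a sibilant → -da → *tawvuzda*.
The causative form *tawvuzda* — last vowel /a/ (an unrounded vowel) → -jaw → *tawvuzdajaw*.
Since the final sound of the past-tense form *tawvuzdajaw* is /w/ (a consonant), it takes -te, giving *tawvuzdajawte*.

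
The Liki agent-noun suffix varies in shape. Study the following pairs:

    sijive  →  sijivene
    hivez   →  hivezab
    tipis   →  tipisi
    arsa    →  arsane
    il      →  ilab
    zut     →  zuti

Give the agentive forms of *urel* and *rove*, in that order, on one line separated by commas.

The suffix is conditioned by the final sound: -i when the stem ends in a voiceless consonant (*tipis*, *zut*); -ab when the stem ends in a voiced consonant (*hivez*, *il*); -ne when the stem ends in a vowel (*sijive*, *arsa*).
*urel* — final sound /l/ (a voiced consonant) → -ab → *urelab*.
*rove* — final sound /e/ (a vowel) → -ne → *rovene*.

urelab, rovene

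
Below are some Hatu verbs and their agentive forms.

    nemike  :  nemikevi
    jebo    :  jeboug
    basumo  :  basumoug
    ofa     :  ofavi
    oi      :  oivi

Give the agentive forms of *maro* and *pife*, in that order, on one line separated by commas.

The alternation tracks the last vowel of the stem — -ug when the last vowel of the stem is a rounded vowel (*jebo*, *basumo*); -vi when the last vowel of the stem is an unrounded vowel (*nemike*, *ofa*, *oi*).
*maro*: last vowel = /o/, a rounded vowel → -ug → *maroug*.
Since the last vowel of *pife* is /e/ (an unrounded vowel), it takes -vi, giving *pifevi*.

maroug, pifevi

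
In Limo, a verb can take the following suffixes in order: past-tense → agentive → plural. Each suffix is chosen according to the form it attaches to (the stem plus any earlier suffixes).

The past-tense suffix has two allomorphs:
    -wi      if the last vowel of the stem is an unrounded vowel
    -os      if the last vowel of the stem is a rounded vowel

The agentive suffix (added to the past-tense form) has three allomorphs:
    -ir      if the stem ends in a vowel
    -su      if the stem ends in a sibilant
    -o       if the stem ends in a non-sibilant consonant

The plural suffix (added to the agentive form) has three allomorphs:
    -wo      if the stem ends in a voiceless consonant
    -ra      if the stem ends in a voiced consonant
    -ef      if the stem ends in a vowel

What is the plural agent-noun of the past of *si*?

*si* — last vowel /i/ (an unrounded vowel) → -wi → *siwi*.
Since the final sound of the past-tense form *siwi* is /i/ (a vowel), it takes -ir, giving *siwiir*.
The final sound of the agentive form *siwiir* is /r/, which is a voiced consonant, so the plural suffix is -ra, giving *siwiirra*.

siwiirra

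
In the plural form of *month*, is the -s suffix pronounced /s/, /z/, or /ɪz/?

The stem *month* ends in a voiceless non-sibilant consonant.
The plural suffix surfaces as /ɪz/ after sibilants, /s/ after other voiceless consonants, and /z/ after other voiced sounds.
So the plural -s on *month* is pronounced /s/.

/s/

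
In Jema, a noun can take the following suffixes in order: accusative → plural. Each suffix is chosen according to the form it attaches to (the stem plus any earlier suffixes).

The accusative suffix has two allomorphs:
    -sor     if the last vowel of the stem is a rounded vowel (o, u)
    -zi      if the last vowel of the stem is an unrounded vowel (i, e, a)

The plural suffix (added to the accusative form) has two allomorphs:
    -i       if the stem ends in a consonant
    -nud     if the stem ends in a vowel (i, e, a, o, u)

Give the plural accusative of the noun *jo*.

josori

Since the last vowel of *jo* is /o/ (a rounded vowel), it takes -sor, giving *josor*.
The final sound of the accusative form *josor* is /r/, which is a consonant, so the plural suffix is -i, giving *josori*.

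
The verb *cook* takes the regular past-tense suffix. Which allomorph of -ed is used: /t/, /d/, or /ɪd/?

/t/

The stem *cook* ends in a voiceless consonant other than /t/.
The -ed suffix is realized as /ɪd/ after /t, d/; as /t/ after other voiceless consonants; and as /d/ after other voiced sounds.
So -ed on *cook* is pronounced /t/.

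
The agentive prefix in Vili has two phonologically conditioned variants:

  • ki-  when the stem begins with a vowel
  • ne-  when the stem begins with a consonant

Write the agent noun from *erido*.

kierido

The first sound of *erido* is /e/, which is a vowel, so the prefix is ki-, giving *kierido*.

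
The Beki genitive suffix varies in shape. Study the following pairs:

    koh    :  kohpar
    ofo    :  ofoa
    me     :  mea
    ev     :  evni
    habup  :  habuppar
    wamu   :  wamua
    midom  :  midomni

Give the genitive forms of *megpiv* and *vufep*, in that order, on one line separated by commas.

The alternation tracks the final sound of the stem — -par when the stem ends in a voiceless consonant (*koh*, *habup*); -ni when the stem ends in a voiced consonant (*ev*, *midom*); -a when the stem ends in a vowel (*ofo*, *me*, *wamu*).
*megpiv*: final sound = /v/, a voiced consonant → -ni → *megpivni*.
Since the final sound of *vufep* is /p/ (a voiceless consonant), it takes -par, giving *vufeppar*.

megpivni, vufeppar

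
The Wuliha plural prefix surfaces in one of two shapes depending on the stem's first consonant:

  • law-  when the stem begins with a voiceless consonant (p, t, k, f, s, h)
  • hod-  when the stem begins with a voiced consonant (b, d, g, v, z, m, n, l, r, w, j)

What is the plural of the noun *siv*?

Since the first consonant of *siv* is /s/ (voiceless), it takes law-, giving *lawsiv*.

lawsiv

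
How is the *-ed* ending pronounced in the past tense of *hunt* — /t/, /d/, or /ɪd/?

/ɪd/

The stem *hunt* ends in /t/ or /d/.
The -ed suffix is realized as /ɪd/ after /t, d/; as /t/ after other voiceless consonants; and as /d/ after other voiced sounds.
So -ed on *hunt* is pronounced /ɪd/.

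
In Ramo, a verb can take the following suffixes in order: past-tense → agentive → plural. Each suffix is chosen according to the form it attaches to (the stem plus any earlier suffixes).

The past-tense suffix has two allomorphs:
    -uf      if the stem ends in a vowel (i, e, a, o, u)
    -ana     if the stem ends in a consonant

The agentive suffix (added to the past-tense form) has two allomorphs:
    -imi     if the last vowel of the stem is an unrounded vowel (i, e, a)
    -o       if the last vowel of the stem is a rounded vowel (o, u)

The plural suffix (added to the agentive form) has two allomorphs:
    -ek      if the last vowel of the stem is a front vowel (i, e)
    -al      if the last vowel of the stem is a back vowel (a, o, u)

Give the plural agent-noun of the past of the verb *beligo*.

*beligo*: final sound = /o/, a vowel → -uf → *beligouf*.
The past-tense form *beligouf*: last vowel = /u/, a rounded vowel → -o → *beligoufo*.
The last vowel of the agentive form *beligoufo* is /o/, which is a back vowel, so the plural suffix is -al, giving *beligoufoal*.

beligoufoal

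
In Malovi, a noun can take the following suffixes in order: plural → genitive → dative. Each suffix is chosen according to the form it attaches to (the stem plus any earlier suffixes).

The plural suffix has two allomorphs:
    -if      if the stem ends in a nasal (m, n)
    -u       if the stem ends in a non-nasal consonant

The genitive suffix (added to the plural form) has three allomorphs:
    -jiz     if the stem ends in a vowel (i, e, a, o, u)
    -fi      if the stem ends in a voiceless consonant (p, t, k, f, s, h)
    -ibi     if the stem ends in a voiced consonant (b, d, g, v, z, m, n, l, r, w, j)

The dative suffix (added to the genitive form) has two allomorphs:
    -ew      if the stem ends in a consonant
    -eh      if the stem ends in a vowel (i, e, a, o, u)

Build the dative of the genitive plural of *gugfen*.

The final consonant of *gugfen* is /n/, which is a nasal, so the plural suffix is -if, giving *gugfenif*.
Since the final sound of the plural form *gugfenif* is /f/ (a voiceless consonant), it takes -fi, giving *gugfeniffi*.
Since the final sound of the genitive form *gugfeniffi* is /i/ (a vowel), it takes -eh, giving *gugfeniffieh*.

gugfeniffieh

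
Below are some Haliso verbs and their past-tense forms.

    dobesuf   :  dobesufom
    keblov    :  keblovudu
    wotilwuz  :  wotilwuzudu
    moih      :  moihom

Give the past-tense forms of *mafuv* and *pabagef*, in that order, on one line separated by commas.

mafuvudu, pabagefom

Looking at the final consonant of each stem: -om when the stem ends in a voiceless consonant (*dobesuf*, *moih*); -udu when the stem ends in a voiced consonant (*keblov*, *wotilwuz*).
Since the final consonant of *mafuv* is /v/ (voiced), it takes -udu, giving *mafuvudu*.
Since the final consonant of *pabagef* is /f/ (voiceless), it takes -om, giving *pabagefom*.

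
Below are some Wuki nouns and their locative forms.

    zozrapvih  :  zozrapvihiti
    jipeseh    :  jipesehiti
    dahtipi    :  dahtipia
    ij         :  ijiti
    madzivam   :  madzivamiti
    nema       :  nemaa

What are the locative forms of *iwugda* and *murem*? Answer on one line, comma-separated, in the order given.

iwugdaa, muremiti

The alternation tracks the final sound of the stem — -iti when the stem ends in a consonant (*zozrapvih*, *jipeseh*, *ij*, *madzivam*); -a when the stem ends in a vowel (*dahtipi*, *nema*).
Since the final sound of *iwugda* is /a/ (a vowel), it takes -a, giving *iwugdaa*.
*murem* — final sound /m/ (a consonant) → -iti → *muremiti*.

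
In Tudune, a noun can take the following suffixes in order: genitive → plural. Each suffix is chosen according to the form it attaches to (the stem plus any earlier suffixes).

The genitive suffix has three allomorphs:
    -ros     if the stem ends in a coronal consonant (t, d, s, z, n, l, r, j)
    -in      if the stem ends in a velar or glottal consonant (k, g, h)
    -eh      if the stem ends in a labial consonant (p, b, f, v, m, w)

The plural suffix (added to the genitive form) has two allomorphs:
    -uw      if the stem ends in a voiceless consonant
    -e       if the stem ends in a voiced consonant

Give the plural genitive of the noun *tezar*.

The final consonant of *tezar* is /r/, which is coronal, so the genitive suffix is -ros, giving *tezarros*.
The genitive form *tezarros* — final consonant /s/ (voiceless) → -uw → *tezarrosuw*.

tezarrosuw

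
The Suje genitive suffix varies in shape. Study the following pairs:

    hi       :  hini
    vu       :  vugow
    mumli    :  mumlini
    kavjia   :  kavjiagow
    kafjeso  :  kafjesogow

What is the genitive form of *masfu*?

Looking at the last vowel of each stem: -ni when the last vowel of the stem is a front vowel (*hi*, *mumli*); -gow when the last vowel of the stem is a back vowel (*vu*, *kavjia*, *kafjeso*).
*masfu* — last vowel /u/ (a back vowel) → -gow → *masfugow*.

masfugow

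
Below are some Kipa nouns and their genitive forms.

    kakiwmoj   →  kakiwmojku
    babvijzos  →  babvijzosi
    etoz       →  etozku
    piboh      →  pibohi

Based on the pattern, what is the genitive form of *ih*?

The pattern is voicing of the final consonant: -i when the stem ends in a voiceless consonant (*babvijzos*, *piboh*); -ku when the stem ends in a voiced consonant (*kakiwmoj*, *etoz*).
*ih* — final consonant /h/ (voiceless) → -i → *ihi*.

ihi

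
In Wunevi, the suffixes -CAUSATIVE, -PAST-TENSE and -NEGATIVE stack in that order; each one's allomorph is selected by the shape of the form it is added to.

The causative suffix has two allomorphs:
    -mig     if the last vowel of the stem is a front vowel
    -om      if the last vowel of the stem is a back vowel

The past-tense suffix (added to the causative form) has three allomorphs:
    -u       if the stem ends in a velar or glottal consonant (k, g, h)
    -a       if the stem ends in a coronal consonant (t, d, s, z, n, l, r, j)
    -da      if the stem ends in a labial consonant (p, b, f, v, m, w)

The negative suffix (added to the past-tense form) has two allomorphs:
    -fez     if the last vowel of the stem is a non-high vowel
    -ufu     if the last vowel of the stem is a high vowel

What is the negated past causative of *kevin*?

*kevin* — last vowel /i/ (a front vowel) → -mig → *kevinmig*.
The causative form *kevinmig* — final consonant /g/ (velar/glottal) → -u → *kevinmigu*.
The past-tense form *kevinmigu*: last vowel = /u/, a high vowel → -ufu → *kevinmiguufu*.

kevinmiguufu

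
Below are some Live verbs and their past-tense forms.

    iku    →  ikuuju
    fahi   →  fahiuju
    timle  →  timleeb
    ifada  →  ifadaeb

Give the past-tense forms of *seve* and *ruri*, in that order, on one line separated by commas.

The suffix is conditioned by the last vowel: -uju when the last vowel of the stem is a high vowel (*iku*, *fahi*); -eb when the last vowel of the stem is a non-high vowel (*timle*, *ifada*).
*seve* — last vowel /e/ (a non-high vowel) → -eb → *seveeb*.
The last vowel of *ruri* is /i/, which is a high vowel, so the suffix is -uju, giving *ruriuju*.

seveeb, ruriuju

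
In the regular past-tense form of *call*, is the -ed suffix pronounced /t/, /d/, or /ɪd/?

/d/

The stem *call* ends in a voiced sound other than /d/.
The -ed suffix is realized as /ɪd/ after /t, d/; as /t/ after other voiceless consonants; and as /d/ after other voiced sounds.
So -ed on *call* is pronounced /d/.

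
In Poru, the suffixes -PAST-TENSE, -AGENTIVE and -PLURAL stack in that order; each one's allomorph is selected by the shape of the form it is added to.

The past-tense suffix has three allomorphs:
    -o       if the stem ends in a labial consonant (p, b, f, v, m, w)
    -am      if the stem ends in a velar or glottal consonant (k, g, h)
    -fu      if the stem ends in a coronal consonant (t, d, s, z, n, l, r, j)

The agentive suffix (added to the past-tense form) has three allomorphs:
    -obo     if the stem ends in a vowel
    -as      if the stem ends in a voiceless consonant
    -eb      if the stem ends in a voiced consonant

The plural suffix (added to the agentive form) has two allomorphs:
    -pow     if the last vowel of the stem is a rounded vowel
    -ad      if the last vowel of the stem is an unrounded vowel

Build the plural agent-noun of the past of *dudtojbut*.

The final consonant of *dudtojbut* is /t/, which is coronal, so the past-tense suffix is -fu, giving *dudtojbutfu*.
The past-tense form *dudtojbutfu* — final sound /u/ (a vowel) → -obo → *dudtojbutfuobo*.
The last vowel of the agentive form *dudtojbutfuobo* is /o/, which is a rounded vowel, so the plural suffix is -pow, giving *dudtojbutfuobopow*.

dudtojbutfuobopow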